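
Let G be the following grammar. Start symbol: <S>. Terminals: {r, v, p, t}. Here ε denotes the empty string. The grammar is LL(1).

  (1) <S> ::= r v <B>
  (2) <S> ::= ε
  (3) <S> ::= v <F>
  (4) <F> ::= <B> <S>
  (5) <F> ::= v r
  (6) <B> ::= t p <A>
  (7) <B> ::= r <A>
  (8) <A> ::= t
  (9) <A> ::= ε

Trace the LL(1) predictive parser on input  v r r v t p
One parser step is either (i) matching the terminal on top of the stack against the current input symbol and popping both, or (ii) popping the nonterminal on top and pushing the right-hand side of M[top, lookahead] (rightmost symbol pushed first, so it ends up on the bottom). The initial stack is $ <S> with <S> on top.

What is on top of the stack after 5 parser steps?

<A>

     Stack        Input          Action
  1  $ <S>        v r r v t p $  expand <S> ::= v <F>
  2  $ <F> v      v r r v t p $  match v
  3  $ <F>        r r v t p $    expand <F> ::= <B> <S>
  4  $ <S> <B>    r r v t p $    expand <B> ::= r <A>
  5  $ <S> <A> r  r r v t p $    match r
Stack after step 5: $ <S> <A> (top = <A>).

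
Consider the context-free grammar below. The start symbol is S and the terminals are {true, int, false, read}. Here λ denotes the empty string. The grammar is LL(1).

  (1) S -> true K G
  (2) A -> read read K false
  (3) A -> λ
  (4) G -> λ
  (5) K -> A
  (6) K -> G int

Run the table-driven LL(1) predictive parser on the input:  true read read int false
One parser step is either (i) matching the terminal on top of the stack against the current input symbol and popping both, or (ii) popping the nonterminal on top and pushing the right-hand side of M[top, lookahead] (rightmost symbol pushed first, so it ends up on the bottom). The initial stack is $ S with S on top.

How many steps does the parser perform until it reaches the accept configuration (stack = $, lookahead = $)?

11

step 1: stack=$ S  input=true read read int false $  — expand S -> true K G
step 2: stack=$ G K true  input=true read read int false $  — match true
step 3: stack=$ G K  input=read read int false $  — expand K -> A
step 4: stack=$ G A  input=read read int false $  — expand A -> read read K false
step 5: stack=$ G false K read read  input=read read int false $  — match read
step 6: stack=$ G false K read  input=read int false $  — match read
step 7: stack=$ G false K  input=int false $  — expand K -> G int
step 8: stack=$ G false int G  input=int false $  — expand G -> λ
step 9: stack=$ G false int  input=int false $  — match int
step 10: stack=$ G false  input=false $  — match false
step 11: stack=$ G  input=$  — expand G -> λ
Accept reached after 11 steps.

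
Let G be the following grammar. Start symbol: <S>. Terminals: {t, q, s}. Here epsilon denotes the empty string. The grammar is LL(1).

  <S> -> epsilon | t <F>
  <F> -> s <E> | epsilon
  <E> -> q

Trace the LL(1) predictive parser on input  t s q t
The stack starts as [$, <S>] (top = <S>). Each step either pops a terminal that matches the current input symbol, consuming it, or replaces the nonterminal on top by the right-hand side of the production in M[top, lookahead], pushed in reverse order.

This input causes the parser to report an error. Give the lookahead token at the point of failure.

step 1: stack=$ <S>  input=t s q t $  — expand <S> -> t <F>
step 2: stack=$ <F> t  input=t s q t $  — match t
step 3: stack=$ <F>  input=s q t $  — expand <F> -> s <E>
step 4: stack=$ <E> s  input=s q t $  — match s
step 5: stack=$ <E>  input=q t $  — expand <E> -> q
step 6: stack=$ q  input=q t $  — match q
step 7: stack=$  input=t $  — error: stack empty but input remains

t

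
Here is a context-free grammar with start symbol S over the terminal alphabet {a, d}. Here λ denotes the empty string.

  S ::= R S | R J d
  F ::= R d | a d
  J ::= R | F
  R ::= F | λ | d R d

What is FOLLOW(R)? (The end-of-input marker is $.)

FIRST(S) = {a, d}  (via R S, R J d)
FIRST(F) = {a, d}  (via R d)
FIRST(R) = {λ, a, d}  (via F)
FIRST(J) = {λ, a, d}  (via R, F)
FOLLOW(S) includes $ since S is the start symbol.
FOLLOW(S): in S::=R S, the suffix after S is empty (adds nothing new). Thus FOLLOW(S) = {$}.
FOLLOW(J): in S::=R J d, J is followed by d with FIRST {d}. Thus FOLLOW(J) = {d}.
FOLLOW(R): in S::=R S, R is followed by S with FIRST {a, d}; in S::=R J d, R is followed by J d with FIRST {a, d}; in F::=R d, R is followed by d with FIRST {d}; in J::=R, the suffix after R is empty, so FOLLOW(R) ⊇ FOLLOW(J) = {d}; in R::=d R d, R is followed by d with FIRST {d}. Thus FOLLOW(R) = {a, d}.
FOLLOW(F): in J::=F, the suffix after F is empty, so FOLLOW(F) ⊇ FOLLOW(J) = {d}; in R::=F, the suffix after F is empty, so FOLLOW(F) ⊇ FOLLOW(R) = {a, d}. Thus FOLLOW(F) = {a, d}.

{a, d}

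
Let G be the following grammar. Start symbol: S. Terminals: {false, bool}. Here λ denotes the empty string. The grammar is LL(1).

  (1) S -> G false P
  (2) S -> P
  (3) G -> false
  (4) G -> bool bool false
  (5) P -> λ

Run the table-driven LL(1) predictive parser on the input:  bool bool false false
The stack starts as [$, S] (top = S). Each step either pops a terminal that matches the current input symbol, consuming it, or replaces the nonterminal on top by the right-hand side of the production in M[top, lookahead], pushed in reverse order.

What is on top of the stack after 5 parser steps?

false

     Stack                      Input                    Action
  1  $ S                        bool bool false false $  expand S -> G false P
  2  $ P false G                bool bool false false $  expand G -> bool bool false
  3  $ P false false bool bool  bool bool false false $  match bool
  4  $ P false false bool       bool false false $       match bool
  5  $ P false false            false false $            match false
Stack after step 5: $ P false (top = false).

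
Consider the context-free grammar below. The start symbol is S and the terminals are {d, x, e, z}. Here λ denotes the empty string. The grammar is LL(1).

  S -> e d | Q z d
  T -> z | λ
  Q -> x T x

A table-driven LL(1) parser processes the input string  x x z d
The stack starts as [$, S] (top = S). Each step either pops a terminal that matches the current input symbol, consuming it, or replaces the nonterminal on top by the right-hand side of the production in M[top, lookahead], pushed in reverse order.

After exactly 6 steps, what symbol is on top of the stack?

     Stack        Input      Action
  1  $ S          x x z d $  expand S -> Q z d
  2  $ d z Q      x x z d $  expand Q -> x T x
  3  $ d z x T x  x x z d $  match x
  4  $ d z x T    x z d $    expand T -> λ
  5  $ d z x      x z d $    match x
  6  $ d z        z d $      match z
Stack after step 6: $ d (top = d).

d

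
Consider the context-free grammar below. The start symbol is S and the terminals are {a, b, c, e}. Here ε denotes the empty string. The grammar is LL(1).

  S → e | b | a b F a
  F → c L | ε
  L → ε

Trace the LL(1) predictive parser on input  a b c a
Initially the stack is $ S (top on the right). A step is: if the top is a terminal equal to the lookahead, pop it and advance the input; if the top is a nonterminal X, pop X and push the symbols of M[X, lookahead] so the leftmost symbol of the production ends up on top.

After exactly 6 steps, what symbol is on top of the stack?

step 1: stack=$ S  input=a b c a $  — expand S → a b F a
step 2: stack=$ a F b a  input=a b c a $  — match a
step 3: stack=$ a F b  input=b c a $  — match b
step 4: stack=$ a F  input=c a $  — expand F → c L
step 5: stack=$ a L c  input=c a $  — match c
step 6: stack=$ a L  input=a $  — expand L → ε
Stack after step 6: $ a (top = a).

a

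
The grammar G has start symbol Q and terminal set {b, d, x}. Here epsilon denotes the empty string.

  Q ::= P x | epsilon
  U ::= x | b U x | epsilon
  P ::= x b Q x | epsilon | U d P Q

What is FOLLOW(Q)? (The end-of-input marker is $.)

FIRST(U) = {epsilon, b, x}
FIRST(P) = {epsilon, b, d, x}  (via U d P Q)
FIRST(Q) = {epsilon, b, d, x}  (via P x)
FOLLOW(Q) includes $ since Q is the start symbol.
FOLLOW(U): in U::=b U x, U is followed by x with FIRST {x}; in P::=U d P Q, U is followed by d P Q with FIRST {d}. Thus FOLLOW(U) = {d, x}.
FOLLOW(P): in Q::=P x, P is followed by x with FIRST {x}; in P::=U d P Q, P is followed by Q with FIRST {epsilon, b, d, x}; in P::=U d P Q, the suffix after P is nullable (adds nothing new). Thus FOLLOW(P) = {b, d, x}.
FOLLOW(Q): in P::=x b Q x, Q is followed by x with FIRST {x}; in P::=U d P Q, the suffix after Q is empty, so FOLLOW(Q) ⊇ FOLLOW(P) = {b, d, x}. Thus FOLLOW(Q) = {$, b, d, x}.

{$, b, d, x}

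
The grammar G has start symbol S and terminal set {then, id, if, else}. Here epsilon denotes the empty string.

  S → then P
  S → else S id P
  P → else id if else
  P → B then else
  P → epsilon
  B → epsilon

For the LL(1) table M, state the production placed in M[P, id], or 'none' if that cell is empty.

FIRST(S) = {else, then}
FIRST(B) = {epsilon}
FIRST(P) = {epsilon, else, then}  (via B then else)
FOLLOW(S) includes $ since S is the start symbol.
FOLLOW(S): in S→else S id P, S is followed by id P with FIRST {id}. Thus FOLLOW(S) = {$, id}.
FOLLOW(P): in S→then P, the suffix after P is empty, so FOLLOW(P) ⊇ FOLLOW(S) = {$, id}; in S→else S id P, the suffix after P is empty, so FOLLOW(P) ⊇ FOLLOW(S) = {$, id}. Thus FOLLOW(P) = {$, id}.
For P → else id if else: FIRST(else id if else) = {else}, so it goes in M[P, t] for t ∈ {else}.
For P → B then else: FIRST(B then else) = {then}, so it goes in M[P, t] for t ∈ {then}.
For P → epsilon: FIRST(epsilon) = {epsilon}, so it goes in M[P, t] for t ∈ {}; since epsilon ∈ FIRST, also for every t ∈ FOLLOW(P) = {$, id}.

P → epsilon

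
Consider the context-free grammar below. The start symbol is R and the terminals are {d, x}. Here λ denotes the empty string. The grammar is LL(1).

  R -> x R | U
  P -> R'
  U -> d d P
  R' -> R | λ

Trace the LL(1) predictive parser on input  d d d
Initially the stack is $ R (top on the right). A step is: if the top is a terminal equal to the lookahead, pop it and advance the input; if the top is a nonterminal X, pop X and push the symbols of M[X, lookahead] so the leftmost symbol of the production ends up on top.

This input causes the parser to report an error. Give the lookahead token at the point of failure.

step 1: stack=$ R  input=d d d $  — expand R -> U
step 2: stack=$ U  input=d d d $  — expand U -> d d P
step 3: stack=$ P d d  input=d d d $  — match d
step 4: stack=$ P d  input=d d $  — match d
step 5: stack=$ P  input=d $  — expand P -> R'
step 6: stack=$ R'  input=d $  — expand R' -> R
step 7: stack=$ R  input=d $  — expand R -> U
step 8: stack=$ U  input=d $  — expand U -> d d P
step 9: stack=$ P d d  input=d $  — match d
step 10: stack=$ P d  input=$  — error: top is terminal d but lookahead is $

$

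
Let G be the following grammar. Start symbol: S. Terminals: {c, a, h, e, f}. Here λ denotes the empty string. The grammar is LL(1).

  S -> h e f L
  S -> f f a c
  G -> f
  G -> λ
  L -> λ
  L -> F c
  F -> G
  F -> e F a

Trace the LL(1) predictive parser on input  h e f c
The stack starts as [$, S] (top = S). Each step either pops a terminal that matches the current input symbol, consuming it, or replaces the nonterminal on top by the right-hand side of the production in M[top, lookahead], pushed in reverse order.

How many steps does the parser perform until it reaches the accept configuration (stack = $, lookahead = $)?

8

step 1: stack=$ S  input=h e f c $  — expand S -> h e f L
step 2: stack=$ L f e h  input=h e f c $  — match h
step 3: stack=$ L f e  input=e f c $  — match e
step 4: stack=$ L f  input=f c $  — match f
step 5: stack=$ L  input=c $  — expand L -> F c
step 6: stack=$ c F  input=c $  — expand F -> G
step 7: stack=$ c G  input=c $  — expand G -> λ
step 8: stack=$ c  input=c $  — match c
Accept reached after 8 steps.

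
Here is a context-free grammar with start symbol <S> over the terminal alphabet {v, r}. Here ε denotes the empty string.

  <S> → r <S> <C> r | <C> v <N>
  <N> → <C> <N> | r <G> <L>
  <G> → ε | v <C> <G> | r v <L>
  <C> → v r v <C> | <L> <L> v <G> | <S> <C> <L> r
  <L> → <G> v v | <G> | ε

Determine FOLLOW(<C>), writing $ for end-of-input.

FIRST(<G>): from <G>→ε we get {ε}; from <G>→v <C> <G> we get {v}; from <G>→r v <L> we get {r}. So FIRST(<G>) = {ε, r, v}.
FIRST(<L>): from <L>→<G> v v we get {r, v}; from <L>→<G> we get {ε, r, v}; from <L>→ε we get {ε}. So FIRST(<L>) = {ε, r, v}.
FIRST(<S>): from <S>→r <S> <C> r we get {r}; from <S>→<C> v <N> we get {r, v}. So FIRST(<S>) = {r, v}.
FIRST(<C>): from <C>→v r v <C> we get {v}; from <C>→<L> <L> v <G> we get {r, v}; from <C>→<S> <C> <L> r we get {r, v}. So FIRST(<C>) = {r, v}.
FIRST(<N>): from <N>→<C> <N> we get {r, v}; from <N>→r <G> <L> we get {r}. So FIRST(<N>) = {r, v}.
FOLLOW(<S>) includes $ since <S> is the start symbol.
FOLLOW(<S>): in <S>→r <S> <C> r, <S> is followed by <C> r with FIRST {r, v}; in <C>→<S> <C> <L> r, <S> is followed by <C> <L> r with FIRST {r, v}. Thus FOLLOW(<S>) = {$, r, v}.
FOLLOW(<N>): in <S>→<C> v <N>, the suffix after <N> is empty, so FOLLOW(<N>) ⊇ FOLLOW(<S>) = {$, r, v}; in <N>→<C> <N>, the suffix after <N> is empty (adds nothing new). Thus FOLLOW(<N>) = {$, r, v}.
FOLLOW(<G>): in <N>→r <G> <L>, <G> is followed by <L> with FIRST {ε, r, v}; in <N>→r <G> <L>, the suffix after <G> is nullable, so FOLLOW(<G>) ⊇ FOLLOW(<N>) = {$, r, v}; in <G>→v <C> <G>, the suffix after <G> is empty (adds nothing new); in <C>→<L> <L> v <G>, the suffix after <G> is empty, so FOLLOW(<G>) ⊇ FOLLOW(<C>) = {$, r, v}; in <L>→<G> v v, <G> is followed by v v with FIRST {v}; in <L>→<G>, the suffix after <G> is empty, so FOLLOW(<G>) ⊇ FOLLOW(<L>) = {$, r, v}. Thus FOLLOW(<G>) = {$, r, v}.
FOLLOW(<C>): in <S>→r <S> <C> r, <C> is followed by r with FIRST {r}; in <S>→<C> v <N>, <C> is followed by v <N> with FIRST {v}; in <N>→<C> <N>, <C> is followed by <N> with FIRST {r, v}; in <G>→v <C> <G>, <C> is followed by <G> with FIRST {ε, r, v}; in <G>→v <C> <G>, the suffix after <C> is nullable, so FOLLOW(<C>) ⊇ FOLLOW(<G>) = {$, r, v}; in <C>→v r v <C>, the suffix after <C> is empty (adds nothing new); in <C>→<S> <C> <L> r, <C> is followed by <L> r with FIRST {r, v}. Thus FOLLOW(<C>) = {$, r, v}.
FOLLOW(<L>): in <N>→r <G> <L>, the suffix after <L> is empty, so FOLLOW(<L>) ⊇ FOLLOW(<N>) = {$, r, v}; in <G>→r v <L>, the suffix after <L> is empty, so FOLLOW(<L>) ⊇ FOLLOW(<G>) = {$, r, v}; in <C>→<L> <L> v <G> (occurrence 1), <L> is followed by <L> v <G> with FIRST {r, v}; in <C>→<L> <L> v <G> (occurrence 2), <L> is followed by v <G> with FIRST {v}; in <C>→<S> <C> <L> r, <L> is followed by r with FIRST {r}. Thus FOLLOW(<L>) = {$, r, v}.

{$, r, v}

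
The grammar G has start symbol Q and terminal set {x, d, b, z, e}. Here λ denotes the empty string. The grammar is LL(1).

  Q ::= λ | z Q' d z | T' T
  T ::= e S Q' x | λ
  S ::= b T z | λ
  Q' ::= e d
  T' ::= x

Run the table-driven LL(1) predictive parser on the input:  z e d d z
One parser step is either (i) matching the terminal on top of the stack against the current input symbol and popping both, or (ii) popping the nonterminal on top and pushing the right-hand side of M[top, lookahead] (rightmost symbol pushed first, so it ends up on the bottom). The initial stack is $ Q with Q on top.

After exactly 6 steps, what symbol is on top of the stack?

z

     Stack       Input        Action
  1  $ Q         z e d d z $  expand Q ::= z Q' d z
  2  $ z d Q' z  z e d d z $  match z
  3  $ z d Q'    e d d z $    expand Q' ::= e d
  4  $ z d d e   e d d z $    match e
  5  $ z d d     d d z $      match d
  6  $ z d       d z $        match d
Stack after step 6: $ z (top = z).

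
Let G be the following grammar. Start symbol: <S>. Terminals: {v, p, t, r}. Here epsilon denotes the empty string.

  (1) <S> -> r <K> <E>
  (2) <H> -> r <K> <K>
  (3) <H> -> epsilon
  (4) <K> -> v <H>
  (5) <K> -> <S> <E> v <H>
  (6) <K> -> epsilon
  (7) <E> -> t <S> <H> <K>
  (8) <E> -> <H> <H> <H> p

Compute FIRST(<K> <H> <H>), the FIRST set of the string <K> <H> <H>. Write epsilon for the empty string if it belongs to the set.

{epsilon, r, v}

FIRST(<S>): from <S>->r <K> <E> we get {r}. So FIRST(<S>) = {r}.
FIRST(<H>): from <H>->r <K> <K> we get {r}; from <H>->epsilon we get {epsilon}. So FIRST(<H>) = {epsilon, r}.
FIRST(<K>): from <K>->v <H> we get {v}; from <K>-><S> <E> v <H> we get {r}; from <K>->epsilon we get {epsilon}. So FIRST(<K>) = {epsilon, r, v}.
FIRST(<E>): from <E>->t <S> <H> <K> we get {t}; from <E>-><H> <H> <H> p we get {p, r}. So FIRST(<E>) = {p, r, t}.
FIRST(<K> <H> <H>): take FIRST of each symbol in turn, carrying on past any symbol whose FIRST contains epsilon; result {epsilon, r, v}.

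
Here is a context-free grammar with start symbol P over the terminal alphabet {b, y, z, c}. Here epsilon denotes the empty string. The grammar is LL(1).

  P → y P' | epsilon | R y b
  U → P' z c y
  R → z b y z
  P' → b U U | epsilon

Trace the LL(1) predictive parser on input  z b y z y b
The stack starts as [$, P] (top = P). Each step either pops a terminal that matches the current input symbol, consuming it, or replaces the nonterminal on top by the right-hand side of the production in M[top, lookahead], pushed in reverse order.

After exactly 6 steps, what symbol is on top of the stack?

y

step 1: stack=$ P  input=z b y z y b $  — expand P → R y b
step 2: stack=$ b y R  input=z b y z y b $  — expand R → z b y z
step 3: stack=$ b y z y b z  input=z b y z y b $  — match z
step 4: stack=$ b y z y b  input=b y z y b $  — match b
step 5: stack=$ b y z y  input=y z y b $  — match y
step 6: stack=$ b y z  input=z y b $  — match z
Stack after step 6: $ b y (top = y).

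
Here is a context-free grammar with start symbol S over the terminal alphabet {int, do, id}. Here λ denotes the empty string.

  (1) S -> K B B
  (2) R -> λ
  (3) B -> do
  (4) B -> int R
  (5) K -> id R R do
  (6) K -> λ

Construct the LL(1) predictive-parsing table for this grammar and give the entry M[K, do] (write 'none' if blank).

FIRST(R) = {λ}
FIRST(B) = {do, int}
FIRST(K) = {λ, id}
FIRST(S) = {do, id, int}  (via K B B)
FOLLOW(S) includes $ since S is the start symbol.
FOLLOW(K): in S->K B B, K is followed by B B with FIRST {do, int}. Thus FOLLOW(K) = {do, int}.
For K -> id R R do: FIRST(id R R do) = {id}, so it goes in M[K, t] for t ∈ {id}.
For K -> λ: FIRST(λ) = {λ}, so it goes in M[K, t] for t ∈ {}; since λ ∈ FIRST, also for every t ∈ FOLLOW(K) = {do, int}.

K -> λ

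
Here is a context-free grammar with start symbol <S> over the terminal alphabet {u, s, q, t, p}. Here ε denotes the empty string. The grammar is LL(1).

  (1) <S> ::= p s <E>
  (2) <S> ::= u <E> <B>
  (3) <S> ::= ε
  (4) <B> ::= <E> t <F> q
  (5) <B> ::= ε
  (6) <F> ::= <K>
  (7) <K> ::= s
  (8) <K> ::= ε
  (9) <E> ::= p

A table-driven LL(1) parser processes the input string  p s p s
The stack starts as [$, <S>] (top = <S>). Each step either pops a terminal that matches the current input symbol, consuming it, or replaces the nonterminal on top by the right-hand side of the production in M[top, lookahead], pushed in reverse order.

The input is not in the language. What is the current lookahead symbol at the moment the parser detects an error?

s

step 1: stack=$ <S>  input=p s p s $  — expand <S> ::= p s <E>
step 2: stack=$ <E> s p  input=p s p s $  — match p
step 3: stack=$ <E> s  input=s p s $  — match s
step 4: stack=$ <E>  input=p s $  — expand <E> ::= p
step 5: stack=$ p  input=p s $  — match p
step 6: stack=$  input=s $  — error: stack empty but input remains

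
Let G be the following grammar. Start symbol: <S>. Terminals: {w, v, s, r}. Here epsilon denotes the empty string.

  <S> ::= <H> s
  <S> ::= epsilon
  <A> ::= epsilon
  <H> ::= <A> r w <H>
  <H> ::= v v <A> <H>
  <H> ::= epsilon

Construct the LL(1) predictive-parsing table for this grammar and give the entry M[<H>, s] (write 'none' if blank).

<H> ::= epsilon

FIRST(<A>) = {epsilon}
FIRST(<H>) = {epsilon, r, v}  (via <A> r w <H>)
FIRST(<S>) = {epsilon, r, s, v}  (via <H> s)
FOLLOW(<S>) includes $ since <S> is the start symbol.
FOLLOW(<H>): in <S>::=<H> s, <H> is followed by s with FIRST {s}; in <H>::=<A> r w <H>, the suffix after <H> is empty (adds nothing new); in <H>::=v v <A> <H>, the suffix after <H> is empty (adds nothing new). Thus FOLLOW(<H>) = {s}.
For <H> ::= <A> r w <H>: FIRST(<A> r w <H>) = {r}, so it goes in M[<H>, t] for t ∈ {r}.
For <H> ::= v v <A> <H>: FIRST(v v <A> <H>) = {v}, so it goes in M[<H>, t] for t ∈ {v}.
For <H> ::= epsilon: FIRST(epsilon) = {epsilon}, so it goes in M[<H>, t] for t ∈ {}; since epsilon ∈ FIRST, also for every t ∈ FOLLOW(<H>) = {s}.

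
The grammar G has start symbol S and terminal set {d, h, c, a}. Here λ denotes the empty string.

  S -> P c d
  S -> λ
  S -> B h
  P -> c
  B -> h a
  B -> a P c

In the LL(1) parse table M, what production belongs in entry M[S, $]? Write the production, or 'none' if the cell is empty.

S -> λ

FIRST(P) = {c}
FIRST(B) = {a, h}
FIRST(S) = {λ, a, c, h}  (via P c d, B h)
FOLLOW(S) includes $ since S is the start symbol.
FOLLOW(S): S appears on no right-hand side. Thus FOLLOW(S) = {$}.
For S -> P c d: FIRST(P c d) = {c}, so it goes in M[S, t] for t ∈ {c}.
For S -> λ: FIRST(λ) = {λ}, so it goes in M[S, t] for t ∈ {}; since λ ∈ FIRST, also for every t ∈ FOLLOW(S) = {$}.
For S -> B h: FIRST(B h) = {a, h}, so it goes in M[S, t] for t ∈ {a, h}.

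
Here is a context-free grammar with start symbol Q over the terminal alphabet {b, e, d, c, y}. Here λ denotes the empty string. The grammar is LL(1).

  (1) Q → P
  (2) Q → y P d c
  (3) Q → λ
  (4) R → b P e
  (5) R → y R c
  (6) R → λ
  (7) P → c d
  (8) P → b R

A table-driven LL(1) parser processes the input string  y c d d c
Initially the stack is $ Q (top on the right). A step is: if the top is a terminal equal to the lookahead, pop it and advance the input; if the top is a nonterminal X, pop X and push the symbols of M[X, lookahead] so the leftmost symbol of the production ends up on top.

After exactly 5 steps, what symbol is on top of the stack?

step 1: stack=$ Q  input=y c d d c $  — expand Q → y P d c
step 2: stack=$ c d P y  input=y c d d c $  — match y
step 3: stack=$ c d P  input=c d d c $  — expand P → c d
step 4: stack=$ c d d c  input=c d d c $  — match c
step 5: stack=$ c d d  input=d d c $  — match d
Stack after step 5: $ c d (top = d).

d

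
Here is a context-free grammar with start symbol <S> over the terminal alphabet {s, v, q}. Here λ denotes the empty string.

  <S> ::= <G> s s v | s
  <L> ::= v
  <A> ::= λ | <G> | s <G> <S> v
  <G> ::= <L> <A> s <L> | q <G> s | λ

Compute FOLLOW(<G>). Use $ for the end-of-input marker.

FIRST(<L>) = {v}
FIRST(<G>) = {λ, q, v}  (via <L> <A> s <L>)
FIRST(<S>) = {q, s, v}  (via <G> s s v)
FIRST(<A>) = {λ, q, s, v}  (via <G>)
FOLLOW(<S>) includes $ since <S> is the start symbol.
FOLLOW(<S>): in <A>::=s <G> <S> v, <S> is followed by v with FIRST {v}. Thus FOLLOW(<S>) = {$, v}.
FOLLOW(<A>): in <G>::=<L> <A> s <L>, <A> is followed by s <L> with FIRST {s}. Thus FOLLOW(<A>) = {s}.
FOLLOW(<G>): in <S>::=<G> s s v, <G> is followed by s s v with FIRST {s}; in <A>::=<G>, the suffix after <G> is empty, so FOLLOW(<G>) ⊇ FOLLOW(<A>) = {s}; in <A>::=s <G> <S> v, <G> is followed by <S> v with FIRST {q, s, v}; in <G>::=q <G> s, <G> is followed by s with FIRST {s}. Thus FOLLOW(<G>) = {q, s, v}.
FOLLOW(<L>): in <G>::=<L> <A> s <L> (occurrence 1), <L> is followed by <A> s <L> with FIRST {q, s, v}; in <G>::=<L> <A> s <L> (occurrence 2), the suffix after <L> is empty, so FOLLOW(<L>) ⊇ FOLLOW(<G>) = {q, s, v}. Thus FOLLOW(<L>) = {q, s, v}.

{q, s, v}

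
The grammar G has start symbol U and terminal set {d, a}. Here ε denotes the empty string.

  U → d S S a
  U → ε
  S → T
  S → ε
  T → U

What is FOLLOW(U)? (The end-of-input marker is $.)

FIRST(U) = {ε, d}
FIRST(T) = {ε, d}  (via U)
FIRST(S) = {ε, d}  (via T)
FOLLOW(U) includes $ since U is the start symbol.
FOLLOW(S): in U→d S S a (occurrence 1), S is followed by S a with FIRST {a, d}; in U→d S S a (occurrence 2), S is followed by a with FIRST {a}. Thus FOLLOW(S) = {a, d}.
FOLLOW(T): in S→T, the suffix after T is empty, so FOLLOW(T) ⊇ FOLLOW(S) = {a, d}. Thus FOLLOW(T) = {a, d}.
FOLLOW(U): in T→U, the suffix after U is empty, so FOLLOW(U) ⊇ FOLLOW(T) = {a, d}. Thus FOLLOW(U) = {$, a, d}.

{$, a, d}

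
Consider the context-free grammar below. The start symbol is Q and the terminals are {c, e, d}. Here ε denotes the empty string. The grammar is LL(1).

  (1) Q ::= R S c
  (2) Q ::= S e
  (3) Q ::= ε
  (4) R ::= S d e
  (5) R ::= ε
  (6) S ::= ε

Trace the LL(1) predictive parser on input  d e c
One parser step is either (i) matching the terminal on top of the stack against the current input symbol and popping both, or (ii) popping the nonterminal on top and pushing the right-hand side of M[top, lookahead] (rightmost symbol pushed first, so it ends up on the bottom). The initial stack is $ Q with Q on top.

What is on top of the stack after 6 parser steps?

step 1: stack=$ Q  input=d e c $  — expand Q ::= R S c
step 2: stack=$ c S R  input=d e c $  — expand R ::= S d e
step 3: stack=$ c S e d S  input=d e c $  — expand S ::= ε
step 4: stack=$ c S e d  input=d e c $  — match d
step 5: stack=$ c S e  input=e c $  — match e
step 6: stack=$ c S  input=c $  — expand S ::= ε
Stack after step 6: $ c (top = c).

c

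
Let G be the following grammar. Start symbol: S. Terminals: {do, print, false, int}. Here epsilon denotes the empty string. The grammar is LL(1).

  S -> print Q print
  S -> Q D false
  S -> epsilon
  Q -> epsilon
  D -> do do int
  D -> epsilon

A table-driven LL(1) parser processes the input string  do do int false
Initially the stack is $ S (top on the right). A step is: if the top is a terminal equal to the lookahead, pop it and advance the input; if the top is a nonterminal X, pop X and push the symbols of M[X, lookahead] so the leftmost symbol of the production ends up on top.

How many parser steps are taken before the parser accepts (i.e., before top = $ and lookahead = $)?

7

     Stack              Input              Action
  1  $ S                do do int false $  expand S -> Q D false
  2  $ false D Q        do do int false $  expand Q -> epsilon
  3  $ false D          do do int false $  expand D -> do do int
  4  $ false int do do  do do int false $  match do
  5  $ false int do     do int false $     match do
  6  $ false int        int false $        match int
  7  $ false            false $            match false
Accept reached after 7 steps.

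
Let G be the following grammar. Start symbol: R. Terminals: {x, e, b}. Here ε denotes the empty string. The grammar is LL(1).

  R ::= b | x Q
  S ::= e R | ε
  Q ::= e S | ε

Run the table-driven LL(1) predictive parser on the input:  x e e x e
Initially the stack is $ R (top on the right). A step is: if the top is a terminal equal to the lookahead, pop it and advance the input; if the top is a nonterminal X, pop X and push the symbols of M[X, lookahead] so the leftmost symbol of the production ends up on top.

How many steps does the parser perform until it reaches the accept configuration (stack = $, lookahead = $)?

11

      Stack  Input        Action
   1  $ R    x e e x e $  expand R ::= x Q
   2  $ Q x  x e e x e $  match x
   3  $ Q    e e x e $    expand Q ::= e S
   4  $ S e  e e x e $    match e
   5  $ S    e x e $      expand S ::= e R
   6  $ R e  e x e $      match e
   7  $ R    x e $        expand R ::= x Q
   8  $ Q x  x e $        match x
   9  $ Q    e $          expand Q ::= e S
  10  $ S e  e $          match e
  11  $ S    $            expand S ::= ε
Accept reached after 11 steps.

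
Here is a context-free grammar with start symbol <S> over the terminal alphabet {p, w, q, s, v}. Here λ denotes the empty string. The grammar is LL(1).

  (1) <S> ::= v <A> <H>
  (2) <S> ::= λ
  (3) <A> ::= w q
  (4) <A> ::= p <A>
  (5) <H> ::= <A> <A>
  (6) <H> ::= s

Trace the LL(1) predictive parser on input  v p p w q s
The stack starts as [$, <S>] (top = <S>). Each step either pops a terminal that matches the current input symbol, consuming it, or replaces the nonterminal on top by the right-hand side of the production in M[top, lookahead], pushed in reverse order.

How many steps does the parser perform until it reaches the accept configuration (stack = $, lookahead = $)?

11

      Stack        Input          Action
   1  $ <S>        v p p w q s $  expand <S> ::= v <A> <H>
   2  $ <H> <A> v  v p p w q s $  match v
   3  $ <H> <A>    p p w q s $    expand <A> ::= p <A>
   4  $ <H> <A> p  p p w q s $    match p
   5  $ <H> <A>    p w q s $      expand <A> ::= p <A>
   6  $ <H> <A> p  p w q s $      match p
   7  $ <H> <A>    w q s $        expand <A> ::= w q
   8  $ <H> q w    w q s $        match w
   9  $ <H> q      q s $          match q
  10  $ <H>        s $            expand <H> ::= s
  11  $ s          s $            match s
Accept reached after 11 steps.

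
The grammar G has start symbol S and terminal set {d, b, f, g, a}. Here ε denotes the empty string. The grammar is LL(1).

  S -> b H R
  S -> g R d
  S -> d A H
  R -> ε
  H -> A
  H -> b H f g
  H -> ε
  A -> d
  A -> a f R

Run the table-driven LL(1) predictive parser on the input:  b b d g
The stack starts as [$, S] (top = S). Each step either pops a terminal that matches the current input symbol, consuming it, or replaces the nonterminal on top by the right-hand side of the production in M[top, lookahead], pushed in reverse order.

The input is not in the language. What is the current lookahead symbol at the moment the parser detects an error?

g

     Stack        Input      Action
  1  $ S          b b d g $  expand S -> b H R
  2  $ R H b      b b d g $  match b
  3  $ R H        b d g $    expand H -> b H f g
  4  $ R g f H b  b d g $    match b
  5  $ R g f H    d g $      expand H -> A
  6  $ R g f A    d g $      expand A -> d
  7  $ R g f d    d g $      match d
  8  $ R g f      g $        error: top is terminal f but lookahead is g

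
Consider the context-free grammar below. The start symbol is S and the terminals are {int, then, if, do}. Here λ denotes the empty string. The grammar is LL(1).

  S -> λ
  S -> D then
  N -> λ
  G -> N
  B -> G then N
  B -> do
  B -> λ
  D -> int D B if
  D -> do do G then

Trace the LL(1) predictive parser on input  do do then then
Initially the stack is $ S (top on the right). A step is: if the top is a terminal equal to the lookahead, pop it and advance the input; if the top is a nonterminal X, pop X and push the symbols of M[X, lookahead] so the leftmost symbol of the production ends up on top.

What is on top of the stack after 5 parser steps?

N

     Stack                Input              Action
  1  $ S                  do do then then $  expand S -> D then
  2  $ then D             do do then then $  expand D -> do do G then
  3  $ then then G do do  do do then then $  match do
  4  $ then then G do     do then then $     match do
  5  $ then then G        then then $        expand G -> N
Stack after step 5: $ then then N (top = N).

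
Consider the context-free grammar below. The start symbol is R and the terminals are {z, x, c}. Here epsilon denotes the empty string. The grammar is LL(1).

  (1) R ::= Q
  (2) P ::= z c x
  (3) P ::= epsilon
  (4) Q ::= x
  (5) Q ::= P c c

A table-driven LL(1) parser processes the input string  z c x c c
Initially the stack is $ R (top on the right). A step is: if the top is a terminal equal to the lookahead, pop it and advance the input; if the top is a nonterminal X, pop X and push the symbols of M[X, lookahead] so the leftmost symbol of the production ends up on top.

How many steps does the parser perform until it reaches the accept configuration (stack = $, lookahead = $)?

step 1: stack=$ R  input=z c x c c $  — expand R ::= Q
step 2: stack=$ Q  input=z c x c c $  — expand Q ::= P c c
step 3: stack=$ c c P  input=z c x c c $  — expand P ::= z c x
step 4: stack=$ c c x c z  input=z c x c c $  — match z
step 5: stack=$ c c x c  input=c x c c $  — match c
step 6: stack=$ c c x  input=x c c $  — match x
step 7: stack=$ c c  input=c c $  — match c
step 8: stack=$ c  input=c $  — match c
Accept reached after 8 steps.

8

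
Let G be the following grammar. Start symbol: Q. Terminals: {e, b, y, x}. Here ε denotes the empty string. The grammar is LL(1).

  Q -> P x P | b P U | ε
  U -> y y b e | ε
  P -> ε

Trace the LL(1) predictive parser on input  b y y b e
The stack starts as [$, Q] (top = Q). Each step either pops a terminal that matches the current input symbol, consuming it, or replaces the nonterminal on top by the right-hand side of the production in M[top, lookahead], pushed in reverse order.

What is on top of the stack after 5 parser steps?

step 1: stack=$ Q  input=b y y b e $  — expand Q -> b P U
step 2: stack=$ U P b  input=b y y b e $  — match b
step 3: stack=$ U P  input=y y b e $  — expand P -> ε
step 4: stack=$ U  input=y y b e $  — expand U -> y y b e
step 5: stack=$ e b y y  input=y y b e $  — match y
Stack after step 5: $ e b y (top = y).

y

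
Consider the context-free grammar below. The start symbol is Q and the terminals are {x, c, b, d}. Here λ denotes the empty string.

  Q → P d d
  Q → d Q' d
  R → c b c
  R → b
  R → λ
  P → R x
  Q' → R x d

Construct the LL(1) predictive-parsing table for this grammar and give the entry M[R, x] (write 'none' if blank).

R → λ

FIRST(R): from R→c b c we get {c}; from R→b we get {b}; from R→λ we get {λ}. So FIRST(R) = {λ, b, c}.
FIRST(P): from P→R x we get {b, c, x}. So FIRST(P) = {b, c, x}.
FIRST(Q'): from Q'→R x d we get {b, c, x}. So FIRST(Q') = {b, c, x}.
FIRST(Q): from Q→P d d we get {b, c, x}; from Q→d Q' d we get {d}. So FIRST(Q) = {b, c, d, x}.
FOLLOW(Q) includes $ since Q is the start symbol.
FOLLOW(R): in P→R x, R is followed by x with FIRST {x}; in Q'→R x d, R is followed by x d with FIRST {x}. Thus FOLLOW(R) = {x}.
For R → c b c: FIRST(c b c) = {c}, so it goes in M[R, t] for t ∈ {c}.
For R → b: FIRST(b) = {b}, so it goes in M[R, t] for t ∈ {b}.
For R → λ: FIRST(λ) = {λ}, so it goes in M[R, t] for t ∈ {}; since λ ∈ FIRST, also for every t ∈ FOLLOW(R) = {x}.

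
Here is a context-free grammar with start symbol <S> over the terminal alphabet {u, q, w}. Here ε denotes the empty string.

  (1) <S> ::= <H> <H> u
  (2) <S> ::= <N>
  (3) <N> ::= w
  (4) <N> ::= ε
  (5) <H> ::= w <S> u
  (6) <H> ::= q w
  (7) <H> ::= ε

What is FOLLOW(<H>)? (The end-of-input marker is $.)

{q, u, w}

FIRST(<N>): from <N>::=w we get {w}; from <N>::=ε we get {ε}. So FIRST(<N>) = {ε, w}.
FIRST(<H>): from <H>::=w <S> u we get {w}; from <H>::=q w we get {q}; from <H>::=ε we get {ε}. So FIRST(<H>) = {ε, q, w}.
FIRST(<S>): from <S>::=<H> <H> u we get {q, u, w}; from <S>::=<N> we get {ε, w}. So FIRST(<S>) = {ε, q, u, w}.
FOLLOW(<S>) includes $ since <S> is the start symbol.
FOLLOW(<S>): in <H>::=w <S> u, <S> is followed by u with FIRST {u}. Thus FOLLOW(<S>) = {$, u}.
FOLLOW(<N>): in <S>::=<N>, the suffix after <N> is empty, so FOLLOW(<N>) ⊇ FOLLOW(<S>) = {$, u}. Thus FOLLOW(<N>) = {$, u}.
FOLLOW(<H>): in <S>::=<H> <H> u (occurrence 1), <H> is followed by <H> u with FIRST {q, u, w}; in <S>::=<H> <H> u (occurrence 2), <H> is followed by u with FIRST {u}. Thus FOLLOW(<H>) = {q, u, w}.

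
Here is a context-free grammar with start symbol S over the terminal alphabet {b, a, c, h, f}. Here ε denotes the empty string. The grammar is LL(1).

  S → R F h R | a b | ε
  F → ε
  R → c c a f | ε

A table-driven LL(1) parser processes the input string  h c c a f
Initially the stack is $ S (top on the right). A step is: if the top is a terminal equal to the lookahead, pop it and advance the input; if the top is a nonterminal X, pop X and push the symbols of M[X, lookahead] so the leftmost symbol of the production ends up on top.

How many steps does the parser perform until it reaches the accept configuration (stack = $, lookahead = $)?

9

     Stack      Input        Action
  1  $ S        h c c a f $  expand S → R F h R
  2  $ R h F R  h c c a f $  expand R → ε
  3  $ R h F    h c c a f $  expand F → ε
  4  $ R h      h c c a f $  match h
  5  $ R        c c a f $    expand R → c c a f
  6  $ f a c c  c c a f $    match c
  7  $ f a c    c a f $      match c
  8  $ f a      a f $        match a
  9  $ f        f $          match f
Accept reached after 9 steps.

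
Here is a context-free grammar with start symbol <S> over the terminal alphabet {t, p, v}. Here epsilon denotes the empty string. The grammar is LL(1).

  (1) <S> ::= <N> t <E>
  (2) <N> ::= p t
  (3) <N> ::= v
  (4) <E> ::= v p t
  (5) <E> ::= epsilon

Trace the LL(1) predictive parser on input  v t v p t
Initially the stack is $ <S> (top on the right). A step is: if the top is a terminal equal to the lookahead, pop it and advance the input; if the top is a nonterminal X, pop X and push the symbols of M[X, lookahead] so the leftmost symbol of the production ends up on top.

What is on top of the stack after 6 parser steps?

p

     Stack        Input        Action
  1  $ <S>        v t v p t $  expand <S> ::= <N> t <E>
  2  $ <E> t <N>  v t v p t $  expand <N> ::= v
  3  $ <E> t v    v t v p t $  match v
  4  $ <E> t      t v p t $    match t
  5  $ <E>        v p t $      expand <E> ::= v p t
  6  $ t p v      v p t $      match v
Stack after step 6: $ t p (top = p).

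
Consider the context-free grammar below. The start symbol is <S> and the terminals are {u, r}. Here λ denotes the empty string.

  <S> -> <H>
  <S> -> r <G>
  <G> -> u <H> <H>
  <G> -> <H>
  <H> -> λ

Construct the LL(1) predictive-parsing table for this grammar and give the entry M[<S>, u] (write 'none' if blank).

FIRST(<H>): from <H>->λ we get {λ}. So FIRST(<H>) = {λ}.
FIRST(<S>): from <S>-><H> we get {λ}; from <S>->r <G> we get {r}. So FIRST(<S>) = {λ, r}.
FIRST(<G>): from <G>->u <H> <H> we get {u}; from <G>-><H> we get {λ}. So FIRST(<G>) = {λ, u}.
FOLLOW(<S>) includes $ since <S> is the start symbol.
FOLLOW(<S>): <S> appears on no right-hand side. Thus FOLLOW(<S>) = {$}.
For <S> -> <H>: FIRST(<H>) = {λ}, so it goes in M[<S>, t] for t ∈ {}; since λ ∈ FIRST, also for every t ∈ FOLLOW(<S>) = {$}.
For <S> -> r <G>: FIRST(r <G>) = {r}, so it goes in M[<S>, t] for t ∈ {r}.
None of these place a production in M[<S>, u].

none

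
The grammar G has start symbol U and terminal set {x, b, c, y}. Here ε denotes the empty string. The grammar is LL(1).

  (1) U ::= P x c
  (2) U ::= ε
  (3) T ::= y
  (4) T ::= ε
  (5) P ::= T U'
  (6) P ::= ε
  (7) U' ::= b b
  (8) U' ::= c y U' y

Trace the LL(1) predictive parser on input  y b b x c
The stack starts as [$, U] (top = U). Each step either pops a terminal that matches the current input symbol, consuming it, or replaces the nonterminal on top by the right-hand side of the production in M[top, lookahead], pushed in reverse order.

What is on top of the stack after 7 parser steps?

x

     Stack       Input        Action
  1  $ U         y b b x c $  expand U ::= P x c
  2  $ c x P     y b b x c $  expand P ::= T U'
  3  $ c x U' T  y b b x c $  expand T ::= y
  4  $ c x U' y  y b b x c $  match y
  5  $ c x U'    b b x c $    expand U' ::= b b
  6  $ c x b b   b b x c $    match b
  7  $ c x b     b x c $      match b
Stack after step 7: $ c x (top = x).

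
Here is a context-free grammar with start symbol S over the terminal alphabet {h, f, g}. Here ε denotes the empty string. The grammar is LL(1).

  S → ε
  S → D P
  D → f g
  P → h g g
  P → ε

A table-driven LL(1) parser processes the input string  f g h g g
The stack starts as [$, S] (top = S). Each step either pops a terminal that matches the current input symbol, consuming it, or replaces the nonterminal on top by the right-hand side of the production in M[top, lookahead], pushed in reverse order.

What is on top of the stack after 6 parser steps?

g

step 1: stack=$ S  input=f g h g g $  — expand S → D P
step 2: stack=$ P D  input=f g h g g $  — expand D → f g
step 3: stack=$ P g f  input=f g h g g $  — match f
step 4: stack=$ P g  input=g h g g $  — match g
step 5: stack=$ P  input=h g g $  — expand P → h g g
step 6: stack=$ g g h  input=h g g $  — match h
Stack after step 6: $ g g (top = g).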